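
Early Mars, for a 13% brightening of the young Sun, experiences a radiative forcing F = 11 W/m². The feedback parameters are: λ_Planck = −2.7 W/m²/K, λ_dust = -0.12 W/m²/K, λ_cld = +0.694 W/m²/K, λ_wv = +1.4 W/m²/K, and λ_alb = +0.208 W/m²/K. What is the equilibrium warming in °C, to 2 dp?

Net feedback parameter λ = (−2.7) + (-0.12) + (+0.694) + (+1.4) + (+0.208) = -0.518 W/m²/K.
ΔT = −F/λ = −11/(-0.518) = 21.24 °C.

21.24 °C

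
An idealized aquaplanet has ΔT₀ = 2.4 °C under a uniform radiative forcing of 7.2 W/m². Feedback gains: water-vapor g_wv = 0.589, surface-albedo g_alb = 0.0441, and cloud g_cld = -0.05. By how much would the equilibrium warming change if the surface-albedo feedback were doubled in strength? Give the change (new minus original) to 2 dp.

0.68 °C

Original: g = 0.5831, ΔT = 2.4/(1−0.5831) = 5.7568 °C.
With doubled surface-albedo: g' = 0.6272, ΔT' = 2.4/(1−0.6272) = 6.4378 °C.
Change = 6.4378 − 5.7568 = 0.68 °C.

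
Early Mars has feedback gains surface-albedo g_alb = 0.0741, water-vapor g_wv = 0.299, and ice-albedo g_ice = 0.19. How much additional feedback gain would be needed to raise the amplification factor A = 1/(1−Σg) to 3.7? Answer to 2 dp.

0.17

Current total gain = 0.5631.
Target gain for A = 3.7: g* = 1 − 1/3.7 = 0.7297.
Additional gain needed = 0.7297 − 0.5631 = 0.17.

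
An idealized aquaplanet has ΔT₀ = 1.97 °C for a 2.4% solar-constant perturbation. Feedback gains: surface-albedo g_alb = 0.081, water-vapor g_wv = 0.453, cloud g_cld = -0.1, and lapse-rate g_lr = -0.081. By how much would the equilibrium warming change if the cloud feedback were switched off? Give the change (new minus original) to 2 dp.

Original: g = 0.353, ΔT = 1.97/(1−0.353) = 3.0448 °C.
Without cloud: g' = 0.453, ΔT' = 1.97/(1−0.453) = 3.6015 °C.
Change = 3.6015 − 3.0448 = 0.56 °C.

0.56 °C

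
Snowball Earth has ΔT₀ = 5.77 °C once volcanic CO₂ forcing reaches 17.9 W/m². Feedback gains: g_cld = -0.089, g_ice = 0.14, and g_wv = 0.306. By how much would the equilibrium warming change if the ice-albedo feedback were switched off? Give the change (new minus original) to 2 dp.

-1.60 °C

Original: g = 0.357, ΔT = 5.77/(1−0.357) = 8.9736 °C.
Without ice-albedo: g' = 0.217, ΔT' = 5.77/(1−0.217) = 7.3691 °C.
Change = 7.3691 − 8.9736 = -1.60 °C.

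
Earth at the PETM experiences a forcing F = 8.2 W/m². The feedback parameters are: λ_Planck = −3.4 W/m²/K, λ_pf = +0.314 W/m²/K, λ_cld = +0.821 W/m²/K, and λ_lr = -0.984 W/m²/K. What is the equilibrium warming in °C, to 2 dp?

2.52 °C

Net feedback parameter λ = (−3.4) + (+0.314) + (+0.821) + (-0.984) = -3.249 W/m²/K.
ΔT = −F/λ = −8.2/(-3.249) = 2.52 °C.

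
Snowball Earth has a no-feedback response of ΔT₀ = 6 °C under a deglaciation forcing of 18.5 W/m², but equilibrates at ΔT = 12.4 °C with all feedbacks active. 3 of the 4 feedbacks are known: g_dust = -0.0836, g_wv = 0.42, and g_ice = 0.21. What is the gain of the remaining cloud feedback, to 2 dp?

Amplification A = ΔT/ΔT₀ = 12.4/6 = 2.067.
Total gain g = 1 − 1/A = 1 − 1/2.067 = 0.5162.
Known gains sum to -0.0836 + 0.42 + 0.21 = 0.5464.
g_cld = 0.5162 − 0.5464 = -0.03.

-0.03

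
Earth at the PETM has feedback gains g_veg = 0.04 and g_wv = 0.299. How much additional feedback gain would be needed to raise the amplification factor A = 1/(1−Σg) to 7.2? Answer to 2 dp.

Current total gain = 0.339.
Target gain for A = 7.2: g* = 1 − 1/7.2 = 0.8611.
Additional gain needed = 0.8611 − 0.339 = 0.52.

0.52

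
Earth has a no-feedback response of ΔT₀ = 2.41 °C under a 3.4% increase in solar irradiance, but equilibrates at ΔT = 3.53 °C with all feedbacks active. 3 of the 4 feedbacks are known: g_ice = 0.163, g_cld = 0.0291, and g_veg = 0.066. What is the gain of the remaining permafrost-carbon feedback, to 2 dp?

0.06

Amplification A = ΔT/ΔT₀ = 3.53/2.41 = 1.465.
Total gain g = 1 − 1/A = 1 − 1/1.465 = 0.3174.
Known gains sum to 0.163 + 0.0291 + 0.066 = 0.2581.
g_pf = 0.3174 − 0.2581 = 0.06.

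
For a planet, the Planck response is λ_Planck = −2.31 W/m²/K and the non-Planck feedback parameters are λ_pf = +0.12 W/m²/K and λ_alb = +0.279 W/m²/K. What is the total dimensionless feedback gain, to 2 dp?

0.17

Convert to gains: g_pf = 0.12/2.31 = 0.05195; g_alb = 0.279/2.31 = 0.1208.
Total gain g = 0.17275.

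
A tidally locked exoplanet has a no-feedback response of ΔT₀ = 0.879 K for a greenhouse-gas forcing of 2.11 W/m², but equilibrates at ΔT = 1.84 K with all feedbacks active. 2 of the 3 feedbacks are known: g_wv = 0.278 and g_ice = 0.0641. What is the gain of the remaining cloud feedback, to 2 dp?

0.18

Amplification A = ΔT/ΔT₀ = 1.84/0.879 = 2.093.
Total gain g = 1 − 1/A = 1 − 1/2.093 = 0.5222.
Known gains sum to 0.278 + 0.0641 = 0.3421.
g_cld = 0.5222 − 0.3421 = 0.18.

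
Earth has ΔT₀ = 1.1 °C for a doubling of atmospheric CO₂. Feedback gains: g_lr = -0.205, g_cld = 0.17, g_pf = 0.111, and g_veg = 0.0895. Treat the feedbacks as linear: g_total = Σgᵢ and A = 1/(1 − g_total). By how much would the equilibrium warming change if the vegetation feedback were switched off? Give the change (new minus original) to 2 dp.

Original: g = 0.1655, ΔT = 1.1/(1−0.1655) = 1.3182 °C.
Without vegetation: g' = 0.076, ΔT' = 1.1/(1−0.076) = 1.1905 °C.
Change = 1.1905 − 1.3182 = -0.13 °C.

-0.13 °C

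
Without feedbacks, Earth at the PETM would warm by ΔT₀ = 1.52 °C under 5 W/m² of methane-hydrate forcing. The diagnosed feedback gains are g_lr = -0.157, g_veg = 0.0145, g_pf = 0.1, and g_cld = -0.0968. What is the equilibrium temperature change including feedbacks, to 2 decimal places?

1.33 °C

Total gain g = -0.157 + 0.0145 + 0.1 − 0.0968 = -0.1393.
Amplification A = 1/(1 + 0.1393) = 0.8777.
ΔT = 1.52 × 0.8777 = 1.33 °C.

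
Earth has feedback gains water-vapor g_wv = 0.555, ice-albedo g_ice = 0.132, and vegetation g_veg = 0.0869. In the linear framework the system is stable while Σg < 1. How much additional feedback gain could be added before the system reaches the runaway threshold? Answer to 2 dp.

0.23

Current total gain = 0.555 + 0.132 + 0.0869 = 0.7739.
Margin to runaway = 1 − 0.7739 = 0.23.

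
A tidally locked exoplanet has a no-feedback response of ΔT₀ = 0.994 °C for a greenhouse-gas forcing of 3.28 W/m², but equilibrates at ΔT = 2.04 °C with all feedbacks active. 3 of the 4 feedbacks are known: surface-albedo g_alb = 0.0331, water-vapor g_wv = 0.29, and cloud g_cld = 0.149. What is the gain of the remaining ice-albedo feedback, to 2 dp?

0.04

Amplification A = ΔT/ΔT₀ = 2.04/0.994 = 2.052.
Total gain g = 1 − 1/A = 1 − 1/2.052 = 0.5127.
Known gains sum to 0.0331 + 0.29 + 0.149 = 0.4721.
g_ice = 0.5127 − 0.4721 = 0.04.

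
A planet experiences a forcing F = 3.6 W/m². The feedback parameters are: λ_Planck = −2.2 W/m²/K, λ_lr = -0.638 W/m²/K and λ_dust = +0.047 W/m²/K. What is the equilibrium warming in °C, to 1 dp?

Net feedback parameter λ = (−2.2) + (-0.638) + (+0.047) = -2.791 W/m²/K.
ΔT = −F/λ = −3.6/(-2.791) = 1.3 °C.

1.3 °C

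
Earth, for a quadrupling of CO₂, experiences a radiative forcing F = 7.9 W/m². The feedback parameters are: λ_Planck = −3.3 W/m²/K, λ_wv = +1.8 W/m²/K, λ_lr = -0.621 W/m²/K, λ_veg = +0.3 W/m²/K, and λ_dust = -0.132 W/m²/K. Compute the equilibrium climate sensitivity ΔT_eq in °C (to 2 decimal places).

4.05 °C

Net feedback parameter λ = (−3.3) + (+1.8) + (-0.621) + (+0.3) + (-0.132) = -1.953 W/m²/K.
ΔT = −F/λ = −7.9/(-1.953) = 4.05 °C.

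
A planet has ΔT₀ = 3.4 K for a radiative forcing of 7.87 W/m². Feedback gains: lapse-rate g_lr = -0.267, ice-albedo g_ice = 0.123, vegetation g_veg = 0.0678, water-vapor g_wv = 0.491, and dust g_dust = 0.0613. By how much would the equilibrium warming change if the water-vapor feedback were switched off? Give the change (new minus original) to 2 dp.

-3.14 K

Original: g = 0.4761, ΔT = 3.4/(1−0.4761) = 6.4898 K.
Without water-vapor: g' = -0.0149, ΔT' = 3.4/(1+0.0149) = 3.3501 K.
Change = 3.3501 − 6.4898 = -3.14 K.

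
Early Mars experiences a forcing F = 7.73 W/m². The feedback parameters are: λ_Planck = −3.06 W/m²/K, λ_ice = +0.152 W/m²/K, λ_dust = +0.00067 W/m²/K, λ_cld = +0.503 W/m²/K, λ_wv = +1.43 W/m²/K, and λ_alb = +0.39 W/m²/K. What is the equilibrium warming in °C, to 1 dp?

13.2 °C

Net feedback parameter λ = (−3.06) + (+0.152) + (+0.00067) + (+0.503) + (+1.43) + (+0.39) = -0.58433 W/m²/K.
ΔT = −F/λ = −7.73/(-0.58433) = 13.2 °C.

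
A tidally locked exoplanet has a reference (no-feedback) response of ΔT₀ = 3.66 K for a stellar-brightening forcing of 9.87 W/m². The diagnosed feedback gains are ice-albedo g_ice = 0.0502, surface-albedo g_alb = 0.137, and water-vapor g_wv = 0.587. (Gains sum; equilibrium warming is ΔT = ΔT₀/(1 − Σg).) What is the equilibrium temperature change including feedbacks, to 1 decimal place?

16.2 K

Total gain g = 0.0502 + 0.137 + 0.587 = 0.7742.
Amplification A = 1/(1 − 0.7742) = 4.429.
ΔT = 3.66 × 4.429 = 16.2 K.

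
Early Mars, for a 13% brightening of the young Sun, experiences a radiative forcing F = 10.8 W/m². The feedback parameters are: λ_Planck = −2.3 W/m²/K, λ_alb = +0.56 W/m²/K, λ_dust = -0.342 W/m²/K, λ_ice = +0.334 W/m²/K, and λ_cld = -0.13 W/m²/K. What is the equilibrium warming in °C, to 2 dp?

5.75 °C

Net feedback parameter λ = (−2.3) + (+0.56) + (-0.342) + (+0.334) + (-0.13) = -1.878 W/m²/K.
ΔT = −F/λ = −10.8/(-1.878) = 5.75 °C.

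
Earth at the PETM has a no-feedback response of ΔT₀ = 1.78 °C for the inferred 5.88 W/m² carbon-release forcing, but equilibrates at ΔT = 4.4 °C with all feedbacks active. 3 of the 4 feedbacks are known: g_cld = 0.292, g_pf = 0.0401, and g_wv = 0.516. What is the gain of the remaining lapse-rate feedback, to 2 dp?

-0.25

Amplification A = ΔT/ΔT₀ = 4.4/1.78 = 2.472.
Total gain g = 1 − 1/A = 1 − 1/2.472 = 0.5955.
Known gains sum to 0.292 + 0.0401 + 0.516 = 0.8481.
g_lr = 0.5955 − 0.8481 = -0.25.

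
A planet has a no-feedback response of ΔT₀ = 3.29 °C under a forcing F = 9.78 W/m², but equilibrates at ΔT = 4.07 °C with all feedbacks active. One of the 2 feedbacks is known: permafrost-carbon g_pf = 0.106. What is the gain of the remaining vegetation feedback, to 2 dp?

0.09

Amplification A = ΔT/ΔT₀ = 4.07/3.29 = 1.237.
Total gain g = 1 − 1/A = 1 − 1/1.237 = 0.1916.
The known gain is 0.106.
g_veg = 0.1916 − 0.106 = 0.09.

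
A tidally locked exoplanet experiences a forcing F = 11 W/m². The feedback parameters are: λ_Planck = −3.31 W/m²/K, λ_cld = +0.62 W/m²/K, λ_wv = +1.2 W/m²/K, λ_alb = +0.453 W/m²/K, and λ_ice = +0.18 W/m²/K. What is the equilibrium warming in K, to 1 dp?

12.8 K

Net feedback parameter λ = (−3.31) + (+0.62) + (+1.2) + (+0.453) + (+0.18) = -0.857 W/m²/K.
ΔT = −F/λ = −11/(-0.857) = 12.8 K.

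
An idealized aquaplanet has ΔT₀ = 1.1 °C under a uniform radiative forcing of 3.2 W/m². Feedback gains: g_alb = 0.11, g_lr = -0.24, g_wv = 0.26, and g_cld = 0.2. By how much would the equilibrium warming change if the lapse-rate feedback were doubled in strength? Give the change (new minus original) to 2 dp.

Original: g = 0.33, ΔT = 1.1/(1−0.33) = 1.6418 °C.
With doubled lapse-rate: g' = 0.09, ΔT' = 1.1/(1−0.09) = 1.2088 °C.
Change = 1.2088 − 1.6418 = -0.43 °C.

-0.43 °C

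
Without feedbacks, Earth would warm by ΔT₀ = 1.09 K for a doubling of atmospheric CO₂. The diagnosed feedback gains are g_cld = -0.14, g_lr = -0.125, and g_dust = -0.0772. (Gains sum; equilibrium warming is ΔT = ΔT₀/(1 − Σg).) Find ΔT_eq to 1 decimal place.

Total gain g = -0.14 − 0.125 − 0.0772 = -0.3422.
Amplification A = 1/(1 + 0.3422) = 0.745.
ΔT = 1.09 × 0.745 = 0.8 K.

0.8 K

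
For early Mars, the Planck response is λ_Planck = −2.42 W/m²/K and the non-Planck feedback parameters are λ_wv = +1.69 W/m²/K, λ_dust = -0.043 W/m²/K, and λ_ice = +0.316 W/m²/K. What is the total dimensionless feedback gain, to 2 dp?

Convert to gains: g_wv = 1.69/2.42 = 0.6983; g_dust = -0.043/2.42 = -0.01777; g_ice = 0.316/2.42 = 0.1306.
Total gain g = 0.81113.

0.81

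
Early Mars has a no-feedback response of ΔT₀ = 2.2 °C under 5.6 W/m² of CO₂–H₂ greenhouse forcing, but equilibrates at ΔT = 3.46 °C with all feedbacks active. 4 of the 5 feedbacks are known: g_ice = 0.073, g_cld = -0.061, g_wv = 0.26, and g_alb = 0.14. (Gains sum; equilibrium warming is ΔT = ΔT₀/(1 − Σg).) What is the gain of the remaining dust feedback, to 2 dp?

-0.05

Amplification A = ΔT/ΔT₀ = 3.46/2.2 = 1.573.
Total gain g = 1 − 1/A = 1 − 1/1.573 = 0.3643.
Known gains sum to 0.073 − 0.061 + 0.26 + 0.14 = 0.412.
g_dust = 0.3643 − 0.412 = -0.05.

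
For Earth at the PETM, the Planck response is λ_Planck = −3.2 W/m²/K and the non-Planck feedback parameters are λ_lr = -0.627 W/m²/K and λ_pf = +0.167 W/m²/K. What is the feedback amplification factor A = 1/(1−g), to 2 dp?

Convert to gains: g_lr = -0.627/3.2 = -0.1959; g_pf = 0.167/3.2 = 0.05219.
Total gain g = -0.14371.
A = 1/(1 + 0.14371) = 0.87.

0.87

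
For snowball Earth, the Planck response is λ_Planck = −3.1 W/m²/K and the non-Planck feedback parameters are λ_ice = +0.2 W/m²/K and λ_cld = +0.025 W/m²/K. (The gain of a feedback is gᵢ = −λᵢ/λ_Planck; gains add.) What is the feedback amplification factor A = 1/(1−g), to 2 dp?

1.08

Convert to gains: g_ice = 0.2/3.1 = 0.06452; g_cld = 0.025/3.1 = 0.008065.
Total gain g = 0.072585.
A = 1/(1 − 0.072585) = 1.08.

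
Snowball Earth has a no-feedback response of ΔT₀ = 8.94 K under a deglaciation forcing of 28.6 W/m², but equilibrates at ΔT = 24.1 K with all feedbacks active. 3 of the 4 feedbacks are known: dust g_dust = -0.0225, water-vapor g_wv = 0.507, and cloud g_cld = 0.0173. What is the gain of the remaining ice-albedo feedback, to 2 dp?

0.13

Amplification A = ΔT/ΔT₀ = 24.1/8.94 = 2.696.
Total gain g = 1 − 1/A = 1 − 1/2.696 = 0.6291.
Known gains sum to -0.0225 + 0.507 + 0.0173 = 0.5018.
g_ice = 0.6291 − 0.5018 = 0.13.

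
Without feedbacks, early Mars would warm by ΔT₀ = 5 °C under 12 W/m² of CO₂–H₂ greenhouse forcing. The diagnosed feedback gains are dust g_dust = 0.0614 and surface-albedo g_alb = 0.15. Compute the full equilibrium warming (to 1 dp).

Total gain g = 0.0614 + 0.15 = 0.2114.
Amplification A = 1/(1 − 0.2114) = 1.268.
ΔT = 5 × 1.268 = 6.3 °C.

6.3 °C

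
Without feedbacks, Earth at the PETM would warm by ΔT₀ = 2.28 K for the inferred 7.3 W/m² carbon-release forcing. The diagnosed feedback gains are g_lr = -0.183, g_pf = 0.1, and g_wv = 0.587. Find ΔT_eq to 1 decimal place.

4.6 K

Total gain g = -0.183 + 0.1 + 0.587 = 0.504.
Amplification A = 1/(1 − 0.504) = 2.016.
ΔT = 2.28 × 2.016 = 4.6 K.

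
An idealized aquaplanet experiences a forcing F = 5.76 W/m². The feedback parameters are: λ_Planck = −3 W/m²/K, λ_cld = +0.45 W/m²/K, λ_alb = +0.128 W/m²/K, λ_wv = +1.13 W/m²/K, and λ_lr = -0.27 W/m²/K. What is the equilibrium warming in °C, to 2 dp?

3.69 °C

Net feedback parameter λ = (−3) + (+0.45) + (+0.128) + (+1.13) + (-0.27) = -1.562 W/m²/K.
ΔT = −F/λ = −5.76/(-1.562) = 3.69 °C.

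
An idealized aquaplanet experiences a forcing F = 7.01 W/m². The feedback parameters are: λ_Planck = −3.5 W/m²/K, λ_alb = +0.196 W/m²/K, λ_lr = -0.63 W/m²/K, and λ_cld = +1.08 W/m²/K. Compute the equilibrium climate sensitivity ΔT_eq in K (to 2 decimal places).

2.46 K

Net feedback parameter λ = (−3.5) + (+0.196) + (-0.63) + (+1.08) = -2.854 W/m²/K.
ΔT = −F/λ = −7.01/(-2.854) = 2.46 K.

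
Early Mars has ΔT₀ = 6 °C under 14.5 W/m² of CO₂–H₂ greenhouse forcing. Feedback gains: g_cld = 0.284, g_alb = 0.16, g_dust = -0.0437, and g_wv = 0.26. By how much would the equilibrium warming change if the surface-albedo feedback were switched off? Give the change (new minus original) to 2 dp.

Original: g = 0.6603, ΔT = 6/(1−0.6603) = 17.6626 °C.
Without surface-albedo: g' = 0.5003, ΔT' = 6/(1−0.5003) = 12.0072 °C.
Change = 12.0072 − 17.6626 = -5.66 °C.

-5.66 °C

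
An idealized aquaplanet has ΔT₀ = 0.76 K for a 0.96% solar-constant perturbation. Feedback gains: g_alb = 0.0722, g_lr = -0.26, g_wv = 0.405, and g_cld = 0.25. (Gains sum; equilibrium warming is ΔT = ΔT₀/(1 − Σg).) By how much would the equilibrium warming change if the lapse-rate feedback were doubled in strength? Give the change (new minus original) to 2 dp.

Original: g = 0.4672, ΔT = 0.76/(1−0.4672) = 1.4264 K.
With doubled lapse-rate: g' = 0.2072, ΔT' = 0.76/(1−0.2072) = 0.9586 K.
Change = 0.9586 − 1.4264 = -0.47 K.

-0.47 K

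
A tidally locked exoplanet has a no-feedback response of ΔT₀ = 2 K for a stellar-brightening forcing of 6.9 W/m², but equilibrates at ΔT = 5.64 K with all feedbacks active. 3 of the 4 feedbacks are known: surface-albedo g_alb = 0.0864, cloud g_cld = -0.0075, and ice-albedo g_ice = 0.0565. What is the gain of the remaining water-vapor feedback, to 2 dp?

Amplification A = ΔT/ΔT₀ = 5.64/2 = 2.82.
Total gain g = 1 − 1/A = 1 − 1/2.82 = 0.6454.
Known gains sum to 0.0864 − 0.0075 + 0.0565 = 0.1354.
g_wv = 0.6454 − 0.1354 = 0.51.

0.51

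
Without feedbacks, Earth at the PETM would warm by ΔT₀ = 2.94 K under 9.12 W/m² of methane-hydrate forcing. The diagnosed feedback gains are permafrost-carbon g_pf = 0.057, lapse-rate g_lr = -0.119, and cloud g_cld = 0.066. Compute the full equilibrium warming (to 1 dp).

Total gain g = 0.057 − 0.119 + 0.066 = 0.004.
Amplification A = 1/(1 − 0.004) = 1.004.
ΔT = 2.94 × 1.004 = 3.0 K.

3.0 K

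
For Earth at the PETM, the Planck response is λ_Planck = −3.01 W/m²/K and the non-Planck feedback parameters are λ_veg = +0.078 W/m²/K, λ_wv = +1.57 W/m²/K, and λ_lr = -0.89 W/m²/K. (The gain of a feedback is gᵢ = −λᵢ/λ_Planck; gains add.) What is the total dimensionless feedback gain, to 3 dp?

Convert to gains: g_veg = 0.078/3.01 = 0.02591; g_wv = 1.57/3.01 = 0.5216; g_lr = -0.89/3.01 = -0.2957.
Total gain g = 0.25181.

0.252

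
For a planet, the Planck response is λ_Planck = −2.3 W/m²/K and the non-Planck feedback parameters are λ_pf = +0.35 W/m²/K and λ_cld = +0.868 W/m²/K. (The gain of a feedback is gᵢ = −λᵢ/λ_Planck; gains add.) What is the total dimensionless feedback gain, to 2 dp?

Convert to gains: g_pf = 0.35/2.3 = 0.1522; g_cld = 0.868/2.3 = 0.3774.
Total gain g = 0.5296.

0.53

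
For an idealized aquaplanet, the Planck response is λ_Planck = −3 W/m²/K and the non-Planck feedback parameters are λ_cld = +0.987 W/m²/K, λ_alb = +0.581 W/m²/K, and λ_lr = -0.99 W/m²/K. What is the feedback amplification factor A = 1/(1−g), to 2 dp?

Convert to gains: g_cld = 0.987/3 = 0.329; g_alb = 0.581/3 = 0.1937; g_lr = -0.99/3 = -0.33.
Total gain g = 0.1927.
A = 1/(1 − 0.1927) = 1.24.

1.24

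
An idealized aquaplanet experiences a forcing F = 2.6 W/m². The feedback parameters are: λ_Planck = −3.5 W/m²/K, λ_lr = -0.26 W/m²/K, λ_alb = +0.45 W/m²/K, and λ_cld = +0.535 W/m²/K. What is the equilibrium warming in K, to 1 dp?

Net feedback parameter λ = (−3.5) + (-0.26) + (+0.45) + (+0.535) = -2.775 W/m²/K.
ΔT = −F/λ = −2.6/(-2.775) = 0.9 K.

0.9 K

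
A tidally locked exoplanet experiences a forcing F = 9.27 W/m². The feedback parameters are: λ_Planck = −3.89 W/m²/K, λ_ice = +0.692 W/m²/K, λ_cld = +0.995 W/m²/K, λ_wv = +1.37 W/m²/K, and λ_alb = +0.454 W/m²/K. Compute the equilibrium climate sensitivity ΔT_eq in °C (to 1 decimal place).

Net feedback parameter λ = (−3.89) + (+0.692) + (+0.995) + (+1.37) + (+0.454) = -0.379 W/m²/K.
ΔT = −F/λ = −9.27/(-0.379) = 24.5 °C.

24.5 °C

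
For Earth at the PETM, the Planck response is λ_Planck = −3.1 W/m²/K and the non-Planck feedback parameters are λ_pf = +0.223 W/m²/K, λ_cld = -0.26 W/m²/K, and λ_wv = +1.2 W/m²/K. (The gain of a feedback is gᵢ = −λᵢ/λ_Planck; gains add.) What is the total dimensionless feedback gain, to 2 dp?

Convert to gains: g_pf = 0.223/3.1 = 0.07194; g_cld = -0.26/3.1 = -0.08387; g_wv = 1.2/3.1 = 0.3871.
Total gain g = 0.37517.

0.38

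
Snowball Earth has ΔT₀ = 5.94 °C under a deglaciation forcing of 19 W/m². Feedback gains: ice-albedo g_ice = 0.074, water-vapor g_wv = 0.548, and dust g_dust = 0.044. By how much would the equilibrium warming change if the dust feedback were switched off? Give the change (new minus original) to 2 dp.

-2.07 °C

Original: g = 0.666, ΔT = 5.94/(1−0.666) = 17.7844 °C.
Without dust: g' = 0.622, ΔT' = 5.94/(1−0.622) = 15.7143 °C.
Change = 15.7143 − 17.7844 = -2.07 °C.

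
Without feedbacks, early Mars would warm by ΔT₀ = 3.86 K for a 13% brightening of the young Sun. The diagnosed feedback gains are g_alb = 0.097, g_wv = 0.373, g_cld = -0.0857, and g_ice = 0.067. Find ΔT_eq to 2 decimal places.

7.03 K

Total gain g = 0.097 + 0.373 − 0.0857 + 0.067 = 0.4513.
Amplification A = 1/(1 − 0.4513) = 1.822.
ΔT = 3.86 × 1.822 = 7.03 K.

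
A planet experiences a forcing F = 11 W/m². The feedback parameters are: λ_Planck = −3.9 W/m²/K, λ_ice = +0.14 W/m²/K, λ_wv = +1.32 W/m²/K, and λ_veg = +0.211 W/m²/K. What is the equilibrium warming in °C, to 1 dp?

Net feedback parameter λ = (−3.9) + (+0.14) + (+1.32) + (+0.211) = -2.229 W/m²/K.
ΔT = −F/λ = −11/(-2.229) = 4.9 °C.

4.9 °C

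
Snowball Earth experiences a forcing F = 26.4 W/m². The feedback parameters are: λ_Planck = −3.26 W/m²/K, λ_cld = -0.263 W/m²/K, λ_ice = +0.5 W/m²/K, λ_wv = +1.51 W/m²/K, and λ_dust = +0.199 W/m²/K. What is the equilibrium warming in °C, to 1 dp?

20.1 °C

Net feedback parameter λ = (−3.26) + (-0.263) + (+0.5) + (+1.51) + (+0.199) = -1.314 W/m²/K.
ΔT = −F/λ = −26.4/(-1.314) = 20.1 °C.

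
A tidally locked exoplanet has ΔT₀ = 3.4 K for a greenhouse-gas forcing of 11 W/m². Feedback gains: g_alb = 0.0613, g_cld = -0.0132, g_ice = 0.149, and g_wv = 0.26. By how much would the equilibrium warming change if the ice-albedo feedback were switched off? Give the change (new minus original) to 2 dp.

Original: g = 0.4571, ΔT = 3.4/(1−0.4571) = 6.2627 K.
Without ice-albedo: g' = 0.3081, ΔT' = 3.4/(1−0.3081) = 4.9140 K.
Change = 4.9140 − 6.2627 = -1.35 K.

-1.35 K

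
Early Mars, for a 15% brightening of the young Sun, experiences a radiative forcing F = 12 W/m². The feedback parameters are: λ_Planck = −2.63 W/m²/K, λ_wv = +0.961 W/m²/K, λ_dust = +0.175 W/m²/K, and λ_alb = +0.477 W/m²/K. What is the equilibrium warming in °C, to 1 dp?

11.8 °C

Net feedback parameter λ = (−2.63) + (+0.961) + (+0.175) + (+0.477) = -1.017 W/m²/K.
ΔT = −F/λ = −12/(-1.017) = 11.8 °C.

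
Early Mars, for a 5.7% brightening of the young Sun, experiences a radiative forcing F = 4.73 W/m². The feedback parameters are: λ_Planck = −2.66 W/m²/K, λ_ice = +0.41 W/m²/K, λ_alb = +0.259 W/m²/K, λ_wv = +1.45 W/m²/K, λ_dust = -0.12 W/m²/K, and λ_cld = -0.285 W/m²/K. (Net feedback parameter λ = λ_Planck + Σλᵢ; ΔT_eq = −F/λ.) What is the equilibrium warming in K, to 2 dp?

5.00 K

Net feedback parameter λ = (−2.66) + (+0.41) + (+0.259) + (+1.45) + (-0.12) + (-0.285) = -0.946 W/m²/K.
ΔT = −F/λ = −4.73/(-0.946) = 5.00 K.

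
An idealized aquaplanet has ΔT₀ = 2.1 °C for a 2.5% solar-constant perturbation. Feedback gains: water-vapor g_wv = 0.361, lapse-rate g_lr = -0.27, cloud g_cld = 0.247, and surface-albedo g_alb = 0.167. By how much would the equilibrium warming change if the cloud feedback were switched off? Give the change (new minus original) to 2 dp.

Original: g = 0.505, ΔT = 2.1/(1−0.505) = 4.2424 °C.
Without cloud: g' = 0.258, ΔT' = 2.1/(1−0.258) = 2.8302 °C.
Change = 2.8302 − 4.2424 = -1.41 °C.

-1.41 °C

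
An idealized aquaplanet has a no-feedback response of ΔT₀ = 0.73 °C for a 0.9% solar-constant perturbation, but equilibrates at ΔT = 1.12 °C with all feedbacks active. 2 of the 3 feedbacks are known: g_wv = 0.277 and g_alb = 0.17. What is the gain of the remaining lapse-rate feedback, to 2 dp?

-0.10

Amplification A = ΔT/ΔT₀ = 1.12/0.73 = 1.534.
Total gain g = 1 − 1/A = 1 − 1/1.534 = 0.3481.
Known gains sum to 0.277 + 0.17 = 0.447.
g_lr = 0.3481 − 0.447 = -0.10.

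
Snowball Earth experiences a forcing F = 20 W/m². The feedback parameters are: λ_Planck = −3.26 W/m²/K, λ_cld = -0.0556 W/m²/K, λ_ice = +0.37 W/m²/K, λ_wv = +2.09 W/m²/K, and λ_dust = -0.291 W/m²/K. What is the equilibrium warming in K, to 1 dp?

17.4 K

Net feedback parameter λ = (−3.26) + (-0.0556) + (+0.37) + (+2.09) + (-0.291) = -1.1466 W/m²/K.
ΔT = −F/λ = −20/(-1.1466) = 17.4 K.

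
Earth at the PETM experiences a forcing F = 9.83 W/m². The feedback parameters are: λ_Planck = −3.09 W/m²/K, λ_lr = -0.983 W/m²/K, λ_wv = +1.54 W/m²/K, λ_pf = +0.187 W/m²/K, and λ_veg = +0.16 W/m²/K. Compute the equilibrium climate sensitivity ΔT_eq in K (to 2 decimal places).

Net feedback parameter λ = (−3.09) + (-0.983) + (+1.54) + (+0.187) + (+0.16) = -2.186 W/m²/K.
ΔT = −F/λ = −9.83/(-2.186) = 4.50 K.

4.50 K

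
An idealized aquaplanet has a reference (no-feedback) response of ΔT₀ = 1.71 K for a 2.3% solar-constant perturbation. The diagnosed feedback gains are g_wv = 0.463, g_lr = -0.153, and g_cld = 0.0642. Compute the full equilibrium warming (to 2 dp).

2.73 K

Total gain g = 0.463 − 0.153 + 0.0642 = 0.3742.
Amplification A = 1/(1 − 0.3742) = 1.598.
ΔT = 1.71 × 1.598 = 2.73 K.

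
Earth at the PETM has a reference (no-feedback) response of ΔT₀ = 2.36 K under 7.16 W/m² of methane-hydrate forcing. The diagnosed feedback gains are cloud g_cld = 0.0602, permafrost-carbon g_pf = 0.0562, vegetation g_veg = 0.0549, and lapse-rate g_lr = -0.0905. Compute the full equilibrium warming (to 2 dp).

2.57 K

Total gain g = 0.0602 + 0.0562 + 0.0549 − 0.0905 = 0.0808.
Amplification A = 1/(1 − 0.0808) = 1.088.
ΔT = 2.36 × 1.088 = 2.57 K.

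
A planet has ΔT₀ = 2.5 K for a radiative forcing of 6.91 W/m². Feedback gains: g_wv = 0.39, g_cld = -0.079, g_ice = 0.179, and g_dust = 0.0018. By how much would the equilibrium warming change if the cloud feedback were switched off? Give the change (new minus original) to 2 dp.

Original: g = 0.4918, ΔT = 2.5/(1−0.4918) = 4.9193 K.
Without cloud: g' = 0.5708, ΔT' = 2.5/(1−0.5708) = 5.8248 K.
Change = 5.8248 − 4.9193 = 0.91 K.

0.91 K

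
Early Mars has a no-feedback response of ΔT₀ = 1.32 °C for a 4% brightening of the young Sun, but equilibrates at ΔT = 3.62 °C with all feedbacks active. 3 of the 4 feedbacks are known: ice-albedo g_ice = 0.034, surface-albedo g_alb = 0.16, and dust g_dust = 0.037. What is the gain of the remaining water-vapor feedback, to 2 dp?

Amplification A = ΔT/ΔT₀ = 3.62/1.32 = 2.742.
Total gain g = 1 − 1/A = 1 − 1/2.742 = 0.6353.
Known gains sum to 0.034 + 0.16 + 0.037 = 0.231.
g_wv = 0.6353 − 0.231 = 0.40.

0.40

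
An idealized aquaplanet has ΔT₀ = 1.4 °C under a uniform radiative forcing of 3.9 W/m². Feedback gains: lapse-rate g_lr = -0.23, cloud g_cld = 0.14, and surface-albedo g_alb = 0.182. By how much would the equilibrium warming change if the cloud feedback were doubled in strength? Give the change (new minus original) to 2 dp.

0.28 °C

Original: g = 0.092, ΔT = 1.4/(1−0.092) = 1.5419 °C.
With doubled cloud: g' = 0.232, ΔT' = 1.4/(1−0.232) = 1.8229 °C.
Change = 1.8229 − 1.5419 = 0.28 °C.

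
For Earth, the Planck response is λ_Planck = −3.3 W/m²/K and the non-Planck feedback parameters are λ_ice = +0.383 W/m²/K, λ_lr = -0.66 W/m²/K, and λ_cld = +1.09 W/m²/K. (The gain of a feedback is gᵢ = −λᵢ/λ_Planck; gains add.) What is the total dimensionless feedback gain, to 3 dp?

0.246

Convert to gains: g_ice = 0.383/3.3 = 0.1161; g_lr = -0.66/3.3 = -0.2; g_cld = 1.09/3.3 = 0.3303.
Total gain g = 0.2464.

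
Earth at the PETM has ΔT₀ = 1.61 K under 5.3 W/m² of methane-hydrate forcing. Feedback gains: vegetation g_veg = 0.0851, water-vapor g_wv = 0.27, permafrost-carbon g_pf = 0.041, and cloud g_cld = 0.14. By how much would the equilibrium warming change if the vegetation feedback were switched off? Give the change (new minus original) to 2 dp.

-0.54 K

Original: g = 0.5361, ΔT = 1.61/(1−0.5361) = 3.4706 K.
Without vegetation: g' = 0.451, ΔT' = 1.61/(1−0.451) = 2.9326 K.
Change = 2.9326 − 3.4706 = -0.54 K.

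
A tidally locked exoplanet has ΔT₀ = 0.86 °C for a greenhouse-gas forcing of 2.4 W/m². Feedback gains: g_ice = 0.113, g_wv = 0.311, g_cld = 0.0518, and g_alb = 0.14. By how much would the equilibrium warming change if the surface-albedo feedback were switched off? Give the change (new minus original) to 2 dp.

Original: g = 0.6158, ΔT = 0.86/(1−0.6158) = 2.2384 °C.
Without surface-albedo: g' = 0.4758, ΔT' = 0.86/(1−0.4758) = 1.6406 °C.
Change = 1.6406 − 2.2384 = -0.60 °C.

-0.60 °C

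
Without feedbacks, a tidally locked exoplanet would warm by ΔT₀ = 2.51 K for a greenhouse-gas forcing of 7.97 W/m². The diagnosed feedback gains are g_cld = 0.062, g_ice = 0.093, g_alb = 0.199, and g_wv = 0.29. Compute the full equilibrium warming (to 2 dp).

7.05 K

Total gain g = 0.062 + 0.093 + 0.199 + 0.29 = 0.644.
Amplification A = 1/(1 − 0.644) = 2.809.
ΔT = 2.51 × 2.809 = 7.05 K.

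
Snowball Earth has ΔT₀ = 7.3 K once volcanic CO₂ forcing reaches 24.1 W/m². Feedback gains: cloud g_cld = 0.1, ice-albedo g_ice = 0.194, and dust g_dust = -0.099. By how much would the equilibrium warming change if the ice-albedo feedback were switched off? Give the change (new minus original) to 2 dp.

-1.76 K

Original: g = 0.195, ΔT = 7.3/(1−0.195) = 9.0683 K.
Without ice-albedo: g' = 0.001, ΔT' = 7.3/(1−0.001) = 7.3073 K.
Change = 7.3073 − 9.0683 = -1.76 K.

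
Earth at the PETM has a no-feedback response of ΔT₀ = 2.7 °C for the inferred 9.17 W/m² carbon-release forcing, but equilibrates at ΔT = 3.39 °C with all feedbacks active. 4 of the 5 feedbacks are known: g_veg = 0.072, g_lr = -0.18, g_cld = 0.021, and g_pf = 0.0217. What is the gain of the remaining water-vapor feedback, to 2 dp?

0.27

Amplification A = ΔT/ΔT₀ = 3.39/2.7 = 1.256.
Total gain g = 1 − 1/A = 1 − 1/1.256 = 0.2038.
Known gains sum to 0.072 − 0.18 + 0.021 + 0.0217 = -0.0653.
g_wv = 0.2038 + 0.0653 = 0.27.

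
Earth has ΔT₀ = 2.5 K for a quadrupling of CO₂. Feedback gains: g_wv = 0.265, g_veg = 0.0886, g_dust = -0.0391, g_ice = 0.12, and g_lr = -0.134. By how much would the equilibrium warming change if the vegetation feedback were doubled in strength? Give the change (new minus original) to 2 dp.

Original: g = 0.3005, ΔT = 2.5/(1−0.3005) = 3.5740 K.
With doubled vegetation: g' = 0.3891, ΔT' = 2.5/(1−0.3891) = 4.0923 K.
Change = 4.0923 − 3.5740 = 0.52 K.

0.52 K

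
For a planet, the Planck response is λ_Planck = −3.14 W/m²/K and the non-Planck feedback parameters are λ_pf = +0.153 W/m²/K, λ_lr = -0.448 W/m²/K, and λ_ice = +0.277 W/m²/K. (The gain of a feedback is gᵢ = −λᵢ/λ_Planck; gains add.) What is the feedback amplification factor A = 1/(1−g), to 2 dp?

0.99

Convert to gains: g_pf = 0.153/3.14 = 0.04873; g_lr = -0.448/3.14 = -0.1427; g_ice = 0.277/3.14 = 0.08822.
Total gain g = -0.00575.
A = 1/(1 + 0.00575) = 0.99.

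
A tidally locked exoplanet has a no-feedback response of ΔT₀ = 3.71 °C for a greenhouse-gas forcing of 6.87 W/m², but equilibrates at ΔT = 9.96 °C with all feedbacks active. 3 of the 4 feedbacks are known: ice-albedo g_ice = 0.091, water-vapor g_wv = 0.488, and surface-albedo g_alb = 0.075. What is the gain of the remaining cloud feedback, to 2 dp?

Amplification A = ΔT/ΔT₀ = 9.96/3.71 = 2.685.
Total gain g = 1 − 1/A = 1 − 1/2.685 = 0.6276.
Known gains sum to 0.091 + 0.488 + 0.075 = 0.654.
g_cld = 0.6276 − 0.654 = -0.03.

-0.03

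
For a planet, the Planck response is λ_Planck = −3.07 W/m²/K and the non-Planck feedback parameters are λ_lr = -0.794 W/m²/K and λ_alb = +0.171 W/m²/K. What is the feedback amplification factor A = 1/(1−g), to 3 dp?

Convert to gains: g_lr = -0.794/3.07 = -0.2586; g_alb = 0.171/3.07 = 0.0557.
Total gain g = -0.2029.
A = 1/(1 + 0.2029) = 0.831.

0.831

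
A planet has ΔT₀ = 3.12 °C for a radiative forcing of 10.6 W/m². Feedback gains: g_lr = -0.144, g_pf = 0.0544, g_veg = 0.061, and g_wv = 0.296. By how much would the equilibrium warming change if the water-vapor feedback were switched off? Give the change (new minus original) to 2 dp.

Original: g = 0.2674, ΔT = 3.12/(1−0.2674) = 4.2588 °C.
Without water-vapor: g' = -0.0286, ΔT' = 3.12/(1+0.0286) = 3.0332 °C.
Change = 3.0332 − 4.2588 = -1.23 °C.

-1.23 °C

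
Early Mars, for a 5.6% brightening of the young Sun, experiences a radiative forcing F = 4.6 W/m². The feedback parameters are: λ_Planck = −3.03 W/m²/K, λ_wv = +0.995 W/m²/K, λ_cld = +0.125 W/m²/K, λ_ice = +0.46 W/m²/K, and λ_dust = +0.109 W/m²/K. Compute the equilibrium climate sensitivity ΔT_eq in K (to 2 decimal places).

3.43 K

Net feedback parameter λ = (−3.03) + (+0.995) + (+0.125) + (+0.46) + (+0.109) = -1.341 W/m²/K.
ΔT = −F/λ = −4.6/(-1.341) = 3.43 K.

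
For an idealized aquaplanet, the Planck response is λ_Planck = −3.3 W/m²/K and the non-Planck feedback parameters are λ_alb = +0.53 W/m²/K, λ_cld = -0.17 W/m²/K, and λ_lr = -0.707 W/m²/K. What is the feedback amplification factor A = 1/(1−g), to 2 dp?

0.90

Convert to gains: g_alb = 0.53/3.3 = 0.1606; g_cld = -0.17/3.3 = -0.05152; g_lr = -0.707/3.3 = -0.2142.
Total gain g = -0.10512.
A = 1/(1 + 0.10512) = 0.90.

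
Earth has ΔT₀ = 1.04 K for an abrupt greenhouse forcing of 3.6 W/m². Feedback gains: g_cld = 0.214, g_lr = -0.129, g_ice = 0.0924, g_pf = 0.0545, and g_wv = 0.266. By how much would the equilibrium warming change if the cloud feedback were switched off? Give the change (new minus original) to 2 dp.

Original: g = 0.4979, ΔT = 1.04/(1−0.4979) = 2.0713 K.
Without cloud: g' = 0.2839, ΔT' = 1.04/(1−0.2839) = 1.4523 K.
Change = 1.4523 − 2.0713 = -0.62 K.

-0.62 K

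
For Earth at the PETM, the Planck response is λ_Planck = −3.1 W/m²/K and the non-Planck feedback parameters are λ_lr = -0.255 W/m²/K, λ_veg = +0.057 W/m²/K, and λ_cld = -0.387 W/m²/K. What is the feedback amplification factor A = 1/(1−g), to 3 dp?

Convert to gains: g_lr = -0.255/3.1 = -0.08226; g_veg = 0.057/3.1 = 0.01839; g_cld = -0.387/3.1 = -0.1248.
Total gain g = -0.18867.
A = 1/(1 + 0.18867) = 0.841.

0.841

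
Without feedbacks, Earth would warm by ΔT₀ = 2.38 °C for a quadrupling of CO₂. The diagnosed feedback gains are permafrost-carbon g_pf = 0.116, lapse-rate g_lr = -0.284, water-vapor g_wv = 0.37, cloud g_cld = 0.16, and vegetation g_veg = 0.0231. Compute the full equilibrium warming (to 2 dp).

Total gain g = 0.116 − 0.284 + 0.37 + 0.16 + 0.0231 = 0.3851.
Amplification A = 1/(1 − 0.3851) = 1.626.
ΔT = 2.38 × 1.626 = 3.87 °C.

3.87 °C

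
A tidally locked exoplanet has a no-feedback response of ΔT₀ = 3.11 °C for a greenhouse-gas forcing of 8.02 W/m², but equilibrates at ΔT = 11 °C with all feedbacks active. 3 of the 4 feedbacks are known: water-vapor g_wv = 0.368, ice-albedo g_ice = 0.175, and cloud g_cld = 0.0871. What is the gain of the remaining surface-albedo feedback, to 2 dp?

Amplification A = ΔT/ΔT₀ = 11/3.11 = 3.537.
Total gain g = 1 − 1/A = 1 − 1/3.537 = 0.7173.
Known gains sum to 0.368 + 0.175 + 0.0871 = 0.6301.
g_alb = 0.7173 − 0.6301 = 0.09.

0.09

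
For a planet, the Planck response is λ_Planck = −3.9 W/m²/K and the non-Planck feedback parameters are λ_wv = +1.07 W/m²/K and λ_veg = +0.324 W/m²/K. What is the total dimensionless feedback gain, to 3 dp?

Convert to gains: g_wv = 1.07/3.9 = 0.2744; g_veg = 0.324/3.9 = 0.08308.
Total gain g = 0.35748.

0.357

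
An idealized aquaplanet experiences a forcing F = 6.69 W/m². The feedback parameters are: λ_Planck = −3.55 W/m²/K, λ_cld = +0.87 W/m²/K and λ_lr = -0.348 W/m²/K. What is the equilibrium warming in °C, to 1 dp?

Net feedback parameter λ = (−3.55) + (+0.87) + (-0.348) = -3.028 W/m²/K.
ΔT = −F/λ = −6.69/(-3.028) = 2.2 °C.

2.2 °C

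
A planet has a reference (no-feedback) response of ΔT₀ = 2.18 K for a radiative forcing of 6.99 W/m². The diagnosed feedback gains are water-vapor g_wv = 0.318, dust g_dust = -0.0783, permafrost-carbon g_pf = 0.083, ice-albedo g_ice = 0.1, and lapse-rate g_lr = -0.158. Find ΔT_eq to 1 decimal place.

3.0 K

Total gain g = 0.318 − 0.0783 + 0.083 + 0.1 − 0.158 = 0.2647.
Amplification A = 1/(1 − 0.2647) = 1.36.
ΔT = 2.18 × 1.36 = 3.0 K.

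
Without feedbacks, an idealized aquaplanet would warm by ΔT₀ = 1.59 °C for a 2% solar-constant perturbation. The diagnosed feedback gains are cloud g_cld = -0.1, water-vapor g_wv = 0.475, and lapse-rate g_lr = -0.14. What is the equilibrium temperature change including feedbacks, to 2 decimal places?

2.08 °C

Total gain g = -0.1 + 0.475 − 0.14 = 0.235.
Amplification A = 1/(1 − 0.235) = 1.307.
ΔT = 1.59 × 1.307 = 2.08 °C.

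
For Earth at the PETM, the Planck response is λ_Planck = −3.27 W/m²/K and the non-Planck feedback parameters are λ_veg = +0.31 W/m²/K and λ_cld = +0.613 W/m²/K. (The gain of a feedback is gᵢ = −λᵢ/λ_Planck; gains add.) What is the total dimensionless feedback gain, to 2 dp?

0.28

Convert to gains: g_veg = 0.31/3.27 = 0.0948; g_cld = 0.613/3.27 = 0.1875.
Total gain g = 0.2823.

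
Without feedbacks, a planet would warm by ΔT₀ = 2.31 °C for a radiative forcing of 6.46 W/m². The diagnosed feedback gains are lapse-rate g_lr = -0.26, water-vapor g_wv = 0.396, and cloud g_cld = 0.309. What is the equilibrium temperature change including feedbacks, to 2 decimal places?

4.16 °C

Total gain g = -0.26 + 0.396 + 0.309 = 0.445.
Amplification A = 1/(1 − 0.445) = 1.802.
ΔT = 2.31 × 1.802 = 4.16 °C.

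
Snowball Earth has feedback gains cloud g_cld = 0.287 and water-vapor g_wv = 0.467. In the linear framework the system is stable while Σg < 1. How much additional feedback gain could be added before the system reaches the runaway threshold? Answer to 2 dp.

Current total gain = 0.287 + 0.467 = 0.754.
Margin to runaway = 1 − 0.754 = 0.25.

0.25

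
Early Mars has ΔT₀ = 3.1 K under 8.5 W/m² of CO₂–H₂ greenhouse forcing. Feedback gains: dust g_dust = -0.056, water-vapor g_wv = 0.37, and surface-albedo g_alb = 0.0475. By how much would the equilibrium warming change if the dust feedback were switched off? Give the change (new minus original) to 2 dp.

Original: g = 0.3615, ΔT = 3.1/(1−0.3615) = 4.8551 K.
Without dust: g' = 0.4175, ΔT' = 3.1/(1−0.4175) = 5.3219 K.
Change = 5.3219 − 4.8551 = 0.47 K.

0.47 K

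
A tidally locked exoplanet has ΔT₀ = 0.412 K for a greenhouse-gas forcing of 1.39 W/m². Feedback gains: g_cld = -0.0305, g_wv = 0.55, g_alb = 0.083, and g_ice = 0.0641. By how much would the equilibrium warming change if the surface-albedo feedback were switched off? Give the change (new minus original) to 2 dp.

-0.25 K

Original: g = 0.6666, ΔT = 0.412/(1−0.6666) = 1.2358 K.
Without surface-albedo: g' = 0.5836, ΔT' = 0.412/(1−0.5836) = 0.9894 K.
Change = 0.9894 − 1.2358 = -0.25 K.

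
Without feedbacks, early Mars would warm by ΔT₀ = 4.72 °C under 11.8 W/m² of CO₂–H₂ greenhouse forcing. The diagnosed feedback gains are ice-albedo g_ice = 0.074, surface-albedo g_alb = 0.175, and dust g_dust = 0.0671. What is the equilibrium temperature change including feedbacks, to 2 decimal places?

Total gain g = 0.074 + 0.175 + 0.0671 = 0.3161.
Amplification A = 1/(1 − 0.3161) = 1.462.
ΔT = 4.72 × 1.462 = 6.90 °C.

6.90 °C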